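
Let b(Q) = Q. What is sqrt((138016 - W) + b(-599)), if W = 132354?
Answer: sqrt(5063) ≈ 71.155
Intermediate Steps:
sqrt((138016 - W) + b(-599)) = sqrt((138016 - 1*132354) - 599) = sqrt((138016 - 132354) - 599) = sqrt(5662 - 599) = sqrt(5063)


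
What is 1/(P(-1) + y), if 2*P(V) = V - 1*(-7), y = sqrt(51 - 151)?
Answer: 3/109 - 10*I/109 ≈ 0.027523 - 0.091743*I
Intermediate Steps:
y = 10*I (y = sqrt(-100) = 10*I ≈ 10.0*I)
P(V) = 7/2 + V/2 (P(V) = (V - 1*(-7))/2 = (V + 7)/2 = (7 + V)/2 = 7/2 + V/2)
1/(P(-1) + y) = 1/((7/2 + (1/2)*(-1)) + 10*I) = 1/((7/2 - 1/2) + 10*I) = 1/(3 + 10*I) = (3 - 10*I)/109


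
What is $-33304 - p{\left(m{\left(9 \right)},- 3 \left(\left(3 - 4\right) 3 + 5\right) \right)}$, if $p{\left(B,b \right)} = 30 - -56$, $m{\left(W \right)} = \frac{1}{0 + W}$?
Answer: $-33390$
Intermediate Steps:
$m{\left(W \right)} = \frac{1}{W}$
$p{\left(B,b \right)} = 86$ ($p{\left(B,b \right)} = 30 + 56 = 86$)
$-33304 - p{\left(m{\left(9 \right)},- 3 \left(\left(3 - 4\right) 3 + 5\right) \right)} = -33304 - 86 = -33390$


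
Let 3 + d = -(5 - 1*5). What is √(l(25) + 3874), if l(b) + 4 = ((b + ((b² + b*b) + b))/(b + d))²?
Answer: √890770/11 ≈ 85.801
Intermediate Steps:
d = -3 (d = -3 - (5 - 1*5) = -3 - (5 - 5) = -3 - 1*0 = -3 + 0 = -3)
l(b) = -4 + (2*b + 2*b²)²/(-3 + b)² (l(b) = -4 + ((b + ((b² + b*b) + b))/(b - 3))² = -4 + ((b + ((b² + b²) + b))/(-3 + b))² = -4 + ((b + (2*b² + b))/(-3 + b))² = -4 + ((b + (b + 2*b²))/(-3 + b))² = -4 + ((2*b + 2*b²)/(-3 + b))² = -4 + (2*b + 2*b²)²/(-3 + b)²)
√(l(25) + 3874) = √((-4 + 4*25²*(1 + 25)²/(-3 + 25)²) + 3874) = √((-4 + 4*625*26²/22²) + 3874) = √((-4 + 4*625*676*(1/484)) + 3874) = √((-4 + 422500/121) + 3874) = √(422016/121 + 3874) = √(890770/121) = √890770/11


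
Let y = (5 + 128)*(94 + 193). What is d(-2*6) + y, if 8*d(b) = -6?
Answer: 152681/4 ≈ 38170.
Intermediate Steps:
d(b) = -3/4 (d(b) = (1/8)*(-6) = -3/4)
y = 38171 (y = 133*287 = 38171)
d(-2*6) + y = -3/4 + 38171 = 152681/4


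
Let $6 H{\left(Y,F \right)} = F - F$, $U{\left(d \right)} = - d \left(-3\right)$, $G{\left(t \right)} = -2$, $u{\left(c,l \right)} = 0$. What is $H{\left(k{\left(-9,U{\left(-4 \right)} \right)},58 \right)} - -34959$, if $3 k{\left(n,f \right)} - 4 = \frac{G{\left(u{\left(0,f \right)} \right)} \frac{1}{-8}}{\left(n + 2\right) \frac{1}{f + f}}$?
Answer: $34959$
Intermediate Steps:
$U{\left(d \right)} = 3 d$
$k{\left(n,f \right)} = \frac{4}{3} + \frac{f}{6 \left(2 + n\right)}$ ($k{\left(n,f \right)} = \frac{4}{3} + \frac{- \frac{2}{-8} \frac{1}{\left(n + 2\right) \frac{1}{f + f}}}{3} = \frac{4}{3} + \frac{\left(-2\right) \left(- \frac{1}{8}\right) \frac{1}{\left(2 + n\right) \frac{1}{2 f}}}{3} = \frac{4}{3} + \frac{\frac{1}{4} \frac{1}{\left(2 + n\right) \frac{1}{2 f}}}{3} = \frac{4}{3} + \frac{\frac{1}{4} \frac{1}{\frac{1}{2} \frac{1}{f} \left(2 + n\right)}}{3} = \frac{4}{3} + \frac{\frac{1}{4} \frac{2 f}{2 + n}}{3} = \frac{4}{3} + \frac{\frac{1}{2} f \frac{1}{2 + n}}{3} = \frac{4}{3} + \frac{f}{6 \left(2 + n\right)}$)
$H{\left(Y,F \right)} = 0$ ($H{\left(Y,F \right)} = \frac{F - F}{6} = \frac{1}{6} \cdot 0 = 0$)
$H{\left(k{\left(-9,U{\left(-4 \right)} \right)},58 \right)} - -34959 = 0 - -34959 = 0 + 34959 = 34959$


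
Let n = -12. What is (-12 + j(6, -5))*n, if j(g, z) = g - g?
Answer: 144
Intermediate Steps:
j(g, z) = 0
(-12 + j(6, -5))*n = (-12 + 0)*(-12) = -12*(-12) = 144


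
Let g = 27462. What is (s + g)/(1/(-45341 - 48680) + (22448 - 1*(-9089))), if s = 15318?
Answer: 335184865/247095023 ≈ 1.3565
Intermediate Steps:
(s + g)/(1/(-45341 - 48680) + (22448 - 1*(-9089))) = (15318 + 27462)/(1/(-45341 - 48680) + (22448 - 1*(-9089))) = 42780/(1/(-94021) + (22448 + 9089)) = 42780/(-1/94021 + 31537) = 42780/(2965140276/94021) = 42780*(94021/2965140276) = 335184865/247095023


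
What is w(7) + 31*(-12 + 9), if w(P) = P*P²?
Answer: 250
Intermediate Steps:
w(P) = P³
w(7) + 31*(-12 + 9) = 7³ + 31*(-12 + 9) = 343 + 31*(-3) = 343 - 93 = 250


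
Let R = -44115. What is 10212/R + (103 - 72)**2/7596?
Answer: -11725279/111699180 ≈ -0.10497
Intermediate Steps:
10212/R + (103 - 72)**2/7596 = 10212/(-44115) + (103 - 72)**2/7596 = 10212*(-1/44115) + 31**2*(1/7596) = -3404/14705 + 961*(1/7596) = -3404/14705 + 961/7596 = -11725279/111699180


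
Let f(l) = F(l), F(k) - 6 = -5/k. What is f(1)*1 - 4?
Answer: -3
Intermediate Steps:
F(k) = 6 - 5/k
f(l) = 6 - 5/l
f(1)*1 - 4 = (6 - 5/1)*1 - 4 = (6 - 5*1)*1 - 4 = (6 - 5)*1 - 4 = 1*1 - 4 = 1 - 4 = -3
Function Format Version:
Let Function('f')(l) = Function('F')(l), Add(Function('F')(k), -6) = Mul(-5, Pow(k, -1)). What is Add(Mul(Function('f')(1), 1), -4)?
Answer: -3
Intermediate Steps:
Function('F')(k) = Add(6, Mul(-5, Pow(k, -1)))
Function('f')(l) = Add(6, Mul(-5, Pow(l, -1)))
Add(Mul(Function('f')(1), 1), -4) = Add(Mul(Add(6, Mul(-5, Pow(1, -1))), 1), -4) = Add(Mul(Add(6, Mul(-5, 1)), 1), -4) = Add(Mul(Add(6, -5), 1), -4) = Add(Mul(1, 1), -4) = Add(1, -4) = -3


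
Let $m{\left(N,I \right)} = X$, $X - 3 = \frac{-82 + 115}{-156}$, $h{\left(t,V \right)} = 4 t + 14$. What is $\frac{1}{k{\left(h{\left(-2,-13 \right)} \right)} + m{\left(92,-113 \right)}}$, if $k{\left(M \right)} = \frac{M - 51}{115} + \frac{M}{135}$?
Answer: $\frac{53820}{131407} \approx 0.40957$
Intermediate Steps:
$h{\left(t,V \right)} = 14 + 4 t$
$X = \frac{145}{52}$ ($X = 3 + \frac{-82 + 115}{-156} = 3 + 33 \left(- \frac{1}{156}\right) = 3 - \frac{11}{52} = \frac{145}{52} \approx 2.7885$)
$m{\left(N,I \right)} = \frac{145}{52}$
$k{\left(M \right)} = - \frac{51}{115} + \frac{10 M}{621}$ ($k{\left(M \right)} = \left(M - 51\right) \frac{1}{115} + M \frac{1}{135} = \left(-51 + M\right) \frac{1}{115} + \frac{M}{135} = \left(- \frac{51}{115} + \frac{M}{115}\right) + \frac{M}{135} = - \frac{51}{115} + \frac{10 M}{621}$)
$\frac{1}{k{\left(h{\left(-2,-13 \right)} \right)} + m{\left(92,-113 \right)}} = \frac{1}{\left(- \frac{51}{115} + \frac{10 \left(14 + 4 \left(-2\right)\right)}{621}\right) + \frac{145}{52}} = \frac{1}{\left(- \frac{51}{115} + \frac{10 \left(14 - 8\right)}{621}\right) + \frac{145}{52}} = \frac{1}{\left(- \frac{51}{115} + \frac{10}{621} \cdot 6\right) + \frac{145}{52}} = \frac{1}{\left(- \frac{51}{115} + \frac{20}{207}\right) + \frac{145}{52}} = \frac{1}{- \frac{359}{1035} + \frac{145}{52}} = \frac{1}{\frac{131407}{53820}} = \frac{53820}{131407}$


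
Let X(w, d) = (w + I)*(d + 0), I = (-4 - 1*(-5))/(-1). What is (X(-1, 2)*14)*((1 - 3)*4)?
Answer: 448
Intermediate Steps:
I = -1 (I = (-4 + 5)*(-1) = 1*(-1) = -1)
X(w, d) = d*(-1 + w) (X(w, d) = (w - 1)*(d + 0) = (-1 + w)*d = d*(-1 + w))
(X(-1, 2)*14)*((1 - 3)*4) = ((2*(-1 - 1))*14)*((1 - 3)*4) = ((2*(-2))*14)*(-2*4) = -4*14*(-8) = -56*(-8) = 448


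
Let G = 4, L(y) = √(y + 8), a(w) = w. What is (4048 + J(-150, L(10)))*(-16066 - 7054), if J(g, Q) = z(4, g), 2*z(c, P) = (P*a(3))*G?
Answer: -72781760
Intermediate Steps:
L(y) = √(8 + y)
z(c, P) = 6*P (z(c, P) = ((P*3)*4)/2 = ((3*P)*4)/2 = (12*P)/2 = 6*P)
J(g, Q) = 6*g
(4048 + J(-150, L(10)))*(-16066 - 7054) = (4048 + 6*(-150))*(-16066 - 7054) = (4048 - 900)*(-23120) = 3148*(-23120) = -72781760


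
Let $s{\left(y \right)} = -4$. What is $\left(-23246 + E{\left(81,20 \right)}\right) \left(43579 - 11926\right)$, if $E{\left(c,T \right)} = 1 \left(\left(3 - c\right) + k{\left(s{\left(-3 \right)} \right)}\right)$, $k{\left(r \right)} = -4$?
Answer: $-738401184$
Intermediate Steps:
$E{\left(c,T \right)} = -1 - c$ ($E{\left(c,T \right)} = 1 \left(\left(3 - c\right) - 4\right) = 1 \left(-1 - c\right) = -1 - c$)
$\left(-23246 + E{\left(81,20 \right)}\right) \left(43579 - 11926\right) = \left(-23246 - 82\right) \left(43579 - 11926\right) = \left(-23246 - 82\right) 31653 = \left(-23328\right) 31653 = -738401184$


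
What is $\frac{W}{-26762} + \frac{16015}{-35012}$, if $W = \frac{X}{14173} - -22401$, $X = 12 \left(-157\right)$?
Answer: $- \frac{8595163324129}{6639987741956} \approx -1.2945$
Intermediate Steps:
$X = -1884$
$W = \frac{317487489}{14173}$ ($W = - \frac{1884}{14173} - -22401 = \left(-1884\right) \frac{1}{14173} + 22401 = - \frac{1884}{14173} + 22401 = \frac{317487489}{14173} \approx 22401.0$)
$\frac{W}{-26762} + \frac{16015}{-35012} = \frac{317487489}{14173 \left(-26762\right)} + \frac{16015}{-35012} = \frac{317487489}{14173} \left(- \frac{1}{26762}\right) + 16015 \left(- \frac{1}{35012}\right) = - \frac{317487489}{379297826} - \frac{16015}{35012} = - \frac{8595163324129}{6639987741956}$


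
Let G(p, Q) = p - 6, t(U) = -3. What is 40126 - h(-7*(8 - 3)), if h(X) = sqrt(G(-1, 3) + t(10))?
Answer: 40126 - I*sqrt(10) ≈ 40126.0 - 3.1623*I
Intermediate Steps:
G(p, Q) = -6 + p
h(X) = I*sqrt(10) (h(X) = sqrt((-6 - 1) - 3) = sqrt(-7 - 3) = sqrt(-10) = I*sqrt(10))
40126 - h(-7*(8 - 3)) = 40126 - I*sqrt(10)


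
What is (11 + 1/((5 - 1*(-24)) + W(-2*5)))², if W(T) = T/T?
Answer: 109561/900 ≈ 121.73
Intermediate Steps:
W(T) = 1
(11 + 1/((5 - 1*(-24)) + W(-2*5)))² = (11 + 1/((5 - 1*(-24)) + 1))² = (11 + 1/((5 + 24) + 1))² = (11 + 1/(29 + 1))² = (11 + 1/30)² = (331/30)² = 109561/900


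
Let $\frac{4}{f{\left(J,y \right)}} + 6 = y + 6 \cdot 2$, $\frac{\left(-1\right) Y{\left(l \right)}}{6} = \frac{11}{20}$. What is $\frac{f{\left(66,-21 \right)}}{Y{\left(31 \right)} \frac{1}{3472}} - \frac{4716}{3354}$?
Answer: $\frac{15448970}{55341} \approx 279.16$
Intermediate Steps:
$Y{\left(l \right)} = - \frac{33}{10}$ ($Y{\left(l \right)} = - 6 \cdot \frac{11}{20} = - 6 \cdot 11 \cdot \frac{1}{20} = \left(-6\right) \frac{11}{20} = - \frac{33}{10}$)
$f{\left(J,y \right)} = \frac{4}{6 + y}$ ($f{\left(J,y \right)} = \frac{4}{-6 + \left(y + 6 \cdot 2\right)} = \frac{4}{-6 + \left(y + 12\right)} = \frac{4}{-6 + \left(12 + y\right)} = \frac{4}{6 + y}$)
$\frac{f{\left(66,-21 \right)}}{Y{\left(31 \right)} \frac{1}{3472}} - \frac{4716}{3354} = \frac{4 \frac{1}{6 - 21}}{\left(- \frac{33}{10}\right) \frac{1}{3472}} - \frac{4716}{3354} = \frac{4 \frac{1}{-15}}{\left(- \frac{33}{10}\right) \frac{1}{3472}} - \frac{786}{559} = \frac{4 \left(- \frac{1}{15}\right)}{- \frac{33}{34720}} - \frac{786}{559} = \left(- \frac{4}{15}\right) \left(- \frac{34720}{33}\right) - \frac{786}{559} = \frac{27776}{99} - \frac{786}{559} = \frac{15448970}{55341}$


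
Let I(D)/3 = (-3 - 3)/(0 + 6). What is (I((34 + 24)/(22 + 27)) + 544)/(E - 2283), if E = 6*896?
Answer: 541/3093 ≈ 0.17491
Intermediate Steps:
E = 5376
I(D) = -3 (I(D) = 3*((-3 - 3)/(0 + 6)) = 3*(-6/6) = 3*(-6*⅙) = 3*(-1) = -3)
(I((34 + 24)/(22 + 27)) + 544)/(E - 2283) = (-3 + 544)/(5376 - 2283) = 541/3093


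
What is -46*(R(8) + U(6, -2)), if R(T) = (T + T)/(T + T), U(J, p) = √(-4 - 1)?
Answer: -46 - 46*I*√5 ≈ -46.0 - 102.86*I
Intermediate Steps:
U(J, p) = I*√5 (U(J, p) = √(-5) = I*√5)
R(T) = 1 (R(T) = (2*T)/((2*T)) = (2*T)*(1/(2*T)) = 1)
-46*(R(8) + U(6, -2)) = -46*(1 + I*√5) = -46 - 46*I*√5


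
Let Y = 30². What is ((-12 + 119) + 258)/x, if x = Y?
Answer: 73/180 ≈ 0.40556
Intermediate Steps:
Y = 900
x = 900
((-12 + 119) + 258)/x = ((-12 + 119) + 258)/900 = (107 + 258)*(1/900) = 365*(1/900) = 73/180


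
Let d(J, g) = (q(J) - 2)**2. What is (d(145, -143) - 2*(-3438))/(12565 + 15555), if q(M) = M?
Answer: 5465/5624 ≈ 0.97173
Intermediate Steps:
d(J, g) = (-2 + J)**2 (d(J, g) = (J - 2)**2 = (-2 + J)**2)
(d(145, -143) - 2*(-3438))/(12565 + 15555) = ((-2 + 145)**2 - 2*(-3438))/(12565 + 15555) = (143**2 + 6876)/28120 = (20449 + 6876)*(1/28120) = 27325*(1/28120) = 5465/5624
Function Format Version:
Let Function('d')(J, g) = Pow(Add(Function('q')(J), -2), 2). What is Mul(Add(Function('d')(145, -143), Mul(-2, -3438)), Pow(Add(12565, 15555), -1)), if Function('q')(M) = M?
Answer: Rational(5465, 5624) ≈ 0.97173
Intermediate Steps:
Function('d')(J, g) = Pow(Add(-2, J), 2) (Function('d')(J, g) = Pow(Add(J, -2), 2) = Pow(Add(-2, J), 2))
Mul(Add(Function('d')(145, -143), Mul(-2, -3438)), Pow(Add(12565, 15555), -1)) = Mul(Add(Pow(Add(-2, 145), 2), Mul(-2, -3438)), Pow(Add(12565, 15555), -1)) = Mul(Add(Pow(143, 2), 6876), Pow(28120, -1)) = Mul(Add(20449, 6876), Rational(1, 28120)) = Mul(27325, Rational(1, 28120)) = Rational(5465, 5624)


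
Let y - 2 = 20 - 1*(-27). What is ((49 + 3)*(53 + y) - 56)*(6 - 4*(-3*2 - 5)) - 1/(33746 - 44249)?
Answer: 2755987201/10503 ≈ 2.6240e+5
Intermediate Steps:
y = 49 (y = 2 + (20 - 1*(-27)) = 2 + (20 + 27) = 2 + 47 = 49)
((49 + 3)*(53 + y) - 56)*(6 - 4*(-3*2 - 5)) - 1/(33746 - 44249) = ((49 + 3)*(53 + 49) - 56)*(6 - 4*(-3*2 - 5)) - 1/(33746 - 44249) = (52*102 - 56)*(6 - 4*(-6 - 5)) - 1/(-10503) = (5304 - 56)*(6 - 4*(-11)) - 1*(-1/10503) = 5248*(6 + 44) + 1/10503 = 5248*50 + 1/10503 = 262400 + 1/10503 = 2755987201/10503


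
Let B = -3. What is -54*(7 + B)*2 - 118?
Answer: -550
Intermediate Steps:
-54*(7 + B)*2 - 118 = -54*(7 - 3)*2 - 118 = -216*2 - 118 = -54*8 - 118 = -432 - 118 = -550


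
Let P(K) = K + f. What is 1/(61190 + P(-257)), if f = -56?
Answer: 1/60877 ≈ 1.6427e-5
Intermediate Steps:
P(K) = -56 + K (P(K) = K - 56 = -56 + K)
1/(61190 + P(-257)) = 1/(61190 + (-56 - 257)) = 1/(61190 - 313) = 1/60877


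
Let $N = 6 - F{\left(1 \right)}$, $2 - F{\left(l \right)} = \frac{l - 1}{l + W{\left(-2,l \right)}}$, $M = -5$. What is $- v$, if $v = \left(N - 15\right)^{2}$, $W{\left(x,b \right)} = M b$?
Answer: $-121$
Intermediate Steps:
$W{\left(x,b \right)} = - 5 b$
$F{\left(l \right)} = 2 + \frac{-1 + l}{4 l}$ ($F{\left(l \right)} = 2 - \frac{l - 1}{l - 5 l} = 2 - \frac{-1 + l}{\left(-4\right) l} = 2 - \left(-1 + l\right) \left(- \frac{1}{4 l}\right) = 2 - - \frac{-1 + l}{4 l} = 2 + \frac{-1 + l}{4 l}$)
$N = 4$ ($N = 6 - \frac{-1 + 9 \cdot 1}{4 \cdot 1} = 6 - \frac{1}{4} \cdot 1 \left(-1 + 9\right) = 6 - \frac{1}{4} \cdot 1 \cdot 8 = 6 - 2 = 4$)
$v = 121$ ($v = \left(4 - 15\right)^{2} = \left(-11\right)^{2} = 121$)
$- v = \left(-1\right) 121 = -121$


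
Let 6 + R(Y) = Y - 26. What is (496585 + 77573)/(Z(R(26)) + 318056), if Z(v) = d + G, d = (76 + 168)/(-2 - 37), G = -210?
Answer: 11196081/6197875 ≈ 1.8064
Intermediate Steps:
R(Y) = -32 + Y (R(Y) = -6 + (Y - 26) = -6 + (-26 + Y) = -32 + Y)
d = -244/39 (d = 244/(-39) = 244*(-1/39) = -244/39 ≈ -6.2564)
Z(v) = -8434/39 (Z(v) = -244/39 - 210 = -8434/39)
(496585 + 77573)/(Z(R(26)) + 318056) = (496585 + 77573)/(-8434/39 + 318056) = 574158/(12395750/39) = 574158*(39/12395750) = 11196081/6197875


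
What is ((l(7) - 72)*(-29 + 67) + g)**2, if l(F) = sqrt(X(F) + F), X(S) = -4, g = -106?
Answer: 8081296 - 215992*sqrt(3) ≈ 7.7072e+6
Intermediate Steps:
l(F) = sqrt(-4 + F)
((l(7) - 72)*(-29 + 67) + g)**2 = ((sqrt(-4 + 7) - 72)*(-29 + 67) - 106)**2 = ((sqrt(3) - 72)*38 - 106)**2 = ((-72 + sqrt(3))*38 - 106)**2 = ((-2736 + 38*sqrt(3)) - 106)**2 = (-2842 + 38*sqrt(3))**2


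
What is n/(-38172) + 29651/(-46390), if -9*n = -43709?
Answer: -6107101129/7968595860 ≈ -0.76640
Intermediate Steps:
n = 43709/9 (n = -⅑*(-43709) = 43709/9 ≈ 4856.6)
n/(-38172) + 29651/(-46390) = (43709/9)/(-38172) + 29651/(-46390) = (43709/9)*(-1/38172) + 29651*(-1/46390) = -43709/343548 - 29651/46390 = -6107101129/7968595860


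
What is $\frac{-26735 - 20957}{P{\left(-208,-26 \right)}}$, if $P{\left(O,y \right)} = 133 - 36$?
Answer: $- \frac{47692}{97} \approx -491.67$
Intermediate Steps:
$P{\left(O,y \right)} = 97$ ($P{\left(O,y \right)} = 133 - 36 = 97$)
$\frac{-26735 - 20957}{P{\left(-208,-26 \right)}} = \frac{-26735 - 20957}{97} = \left(-26735 - 20957\right) \frac{1}{97} = \left(-47692\right) \frac{1}{97} = - \frac{47692}{97}$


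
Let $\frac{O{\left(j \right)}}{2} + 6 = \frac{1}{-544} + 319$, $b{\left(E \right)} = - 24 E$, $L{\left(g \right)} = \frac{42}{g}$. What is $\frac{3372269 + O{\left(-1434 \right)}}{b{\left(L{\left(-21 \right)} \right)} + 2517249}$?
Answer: $\frac{917427439}{684704784} \approx 1.3399$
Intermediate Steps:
$O{\left(j \right)} = \frac{170271}{272}$ ($O{\left(j \right)} = -12 + 2 \left(\frac{1}{-544} + 319\right) = -12 + 2 \left(- \frac{1}{544} + 319\right) = -12 + 2 \cdot \frac{173535}{544} = -12 + \frac{173535}{272} = \frac{170271}{272}$)
$\frac{3372269 + O{\left(-1434 \right)}}{b{\left(L{\left(-21 \right)} \right)} + 2517249} = \frac{3372269 + \frac{170271}{272}}{- 24 \frac{42}{-21} + 2517249} = \frac{917427439}{272 \left(- 24 \cdot 42 \left(- \frac{1}{21}\right) + 2517249\right)} = \frac{917427439}{272 \left(\left(-24\right) \left(-2\right) + 2517249\right)} = \frac{917427439}{272 \left(48 + 2517249\right)} = \frac{917427439}{272 \cdot 2517297} = \frac{917427439}{272} \cdot \frac{1}{2517297} = \frac{917427439}{684704784}$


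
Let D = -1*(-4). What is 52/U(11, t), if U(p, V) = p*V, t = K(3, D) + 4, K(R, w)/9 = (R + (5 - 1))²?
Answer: 52/4895 ≈ 0.010623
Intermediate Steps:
D = 4
K(R, w) = 9*(4 + R)² (K(R, w) = 9*(R + (5 - 1))² = 9*(R + 4)² = 9*(4 + R)²)
t = 445 (t = 9*(4 + 3)² + 4 = 9*7² + 4 = 9*49 + 4 = 441 + 4 = 445)
U(p, V) = V*p
52/U(11, t) = 52/((445*11)) = 52/4895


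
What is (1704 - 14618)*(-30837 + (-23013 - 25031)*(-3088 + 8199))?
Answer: 3171468172994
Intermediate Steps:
(1704 - 14618)*(-30837 + (-23013 - 25031)*(-3088 + 8199)) = -12914*(-30837 - 48044*5111) = -12914*(-30837 - 245552884) = -12914*(-245583721) = 3171468172994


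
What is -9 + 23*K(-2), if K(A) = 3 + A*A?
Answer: 152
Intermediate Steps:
K(A) = 3 + A²
-9 + 23*K(-2) = -9 + 23*(3 + (-2)²) = -9 + 23*(3 + 4) = -9 + 23*7 = -9 + 161 = 152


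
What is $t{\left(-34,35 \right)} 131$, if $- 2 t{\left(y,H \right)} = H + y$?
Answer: $- \frac{131}{2} \approx -65.5$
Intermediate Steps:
$t{\left(y,H \right)} = - \frac{H}{2} - \frac{y}{2}$ ($t{\left(y,H \right)} = - \frac{H + y}{2} = - \frac{H}{2} - \frac{y}{2}$)
$t{\left(-34,35 \right)} 131 = \left(\left(- \frac{1}{2}\right) 35 - -17\right) 131 = \left(- \frac{35}{2} + 17\right) 131 = \left(- \frac{1}{2}\right) 131 = - \frac{131}{2}$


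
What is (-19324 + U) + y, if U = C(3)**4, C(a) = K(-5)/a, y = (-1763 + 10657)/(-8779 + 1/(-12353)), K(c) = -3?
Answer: -1047815508353/54223494 ≈ -19324.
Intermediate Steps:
y = -54933791/54223494 (y = 8894/(-8779 - 1/12353) = 8894/(-108446988/12353) = 8894*(-12353/108446988) = -54933791/54223494 ≈ -1.0131)
C(a) = -3/a
U = 1 (U = (-3/3)**4 = (-3*1/3)**4 = (-1)**4 = 1)
(-19324 + U) + y = (-19324 + 1) - 54933791/54223494 = -19323 - 54933791/54223494 = -1047815508353/54223494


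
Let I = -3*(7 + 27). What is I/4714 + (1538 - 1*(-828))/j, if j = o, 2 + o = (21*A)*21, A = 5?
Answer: 5464309/5192471 ≈ 1.0524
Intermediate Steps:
o = 2203 (o = -2 + (21*5)*21 = -2 + 105*21 = -2 + 2205 = 2203)
I = -102 (I = -3*34 = -102)
j = 2203
I/4714 + (1538 - 1*(-828))/j = -102/4714 + (1538 - 1*(-828))/2203 = -102*1/4714 + (1538 + 828)*(1/2203) = -51/2357 + 2366*(1/2203) = -51/2357 + 2366/2203 = 5464309/5192471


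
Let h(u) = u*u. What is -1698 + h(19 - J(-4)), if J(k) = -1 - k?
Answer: -1442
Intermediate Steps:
h(u) = u²
-1698 + h(19 - J(-4)) = -1698 + (19 - (-1 - 1*(-4)))² = -1698 + (19 - (-1 + 4))² = -1698 + (19 - 1*3)² = -1698 + (19 - 3)² = -1698 + 16² = -1698 + 256 = -1442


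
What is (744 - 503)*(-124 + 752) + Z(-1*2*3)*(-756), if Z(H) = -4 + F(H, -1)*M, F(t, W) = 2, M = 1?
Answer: 152860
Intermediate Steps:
Z(H) = -2 (Z(H) = -4 + 2*1 = -4 + 2 = -2)
(744 - 503)*(-124 + 752) + Z(-1*2*3)*(-756) = (744 - 503)*(-124 + 752) - 2*(-756) = 241*628 + 1512 = 151348 + 1512 = 152860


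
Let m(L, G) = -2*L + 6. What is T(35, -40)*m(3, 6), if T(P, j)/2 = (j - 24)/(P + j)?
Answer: 0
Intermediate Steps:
T(P, j) = 2*(-24 + j)/(P + j) (T(P, j) = 2*((j - 24)/(P + j)) = 2*((-24 + j)/(P + j)) = 2*(-24 + j)/(P + j))
m(L, G) = 6 - 2*L
T(35, -40)*m(3, 6) = (2*(-24 - 40)/(35 - 40))*(6 - 2*3) = (2*(-64)/(-5))*(6 - 6) = (2*(-⅕)*(-64))*0 = (128/5)*0 = 0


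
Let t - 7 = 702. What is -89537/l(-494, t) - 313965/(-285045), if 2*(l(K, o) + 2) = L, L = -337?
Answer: 110002603/209033 ≈ 526.25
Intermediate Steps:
t = 709 (t = 7 + 702 = 709)
l(K, o) = -341/2 (l(K, o) = -2 + (½)*(-337) = -2 - 337/2 = -341/2)
-89537/l(-494, t) - 313965/(-285045) = -89537/(-341/2) - 313965/(-285045) = -89537*(-2/341) - 313965*(-1/285045) = 179074/341 + 20931/19003 = 110002603/209033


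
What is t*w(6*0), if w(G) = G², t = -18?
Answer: 0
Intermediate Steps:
t*w(6*0) = -18*(6*0)² = -18*0² = -18*0 = 0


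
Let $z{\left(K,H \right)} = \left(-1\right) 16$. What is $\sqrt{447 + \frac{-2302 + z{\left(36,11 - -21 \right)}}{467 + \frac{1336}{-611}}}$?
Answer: $\frac{\sqrt{35651255848149}}{284001} \approx 21.024$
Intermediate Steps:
$z{\left(K,H \right)} = -16$
$\sqrt{447 + \frac{-2302 + z{\left(36,11 - -21 \right)}}{467 + \frac{1336}{-611}}} = \sqrt{447 + \frac{-2302 - 16}{467 + \frac{1336}{-611}}} = \sqrt{447 - \frac{2318}{467 + 1336 \left(- \frac{1}{611}\right)}} = \sqrt{447 - \frac{2318}{467 - \frac{1336}{611}}} = \sqrt{447 - \frac{2318}{\frac{284001}{611}}} = \sqrt{447 - \frac{1416298}{284001}} = \sqrt{\frac{125532149}{284001}} = \frac{\sqrt{35651255848149}}{284001}$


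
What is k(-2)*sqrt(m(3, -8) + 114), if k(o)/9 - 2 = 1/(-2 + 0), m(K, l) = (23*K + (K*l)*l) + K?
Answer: 81*sqrt(42)/2 ≈ 262.47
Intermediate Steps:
m(K, l) = 24*K + K*l**2 (m(K, l) = (23*K + K*l**2) + K = 24*K + K*l**2)
k(o) = 27/2 (k(o) = 18 + 9/(-2 + 0) = 18 + 9/(-2) = 18 + 9*(-1/2) = 18 - 9/2 = 27/2)
k(-2)*sqrt(m(3, -8) + 114) = 27*sqrt(3*(24 + (-8)**2) + 114)/2 = 27*sqrt(3*(24 + 64) + 114)/2 = 27*sqrt(3*88 + 114)/2 = 27*sqrt(264 + 114)/2 = 27*sqrt(378)/2 = 27*(3*sqrt(42))/2 = 81*sqrt(42)/2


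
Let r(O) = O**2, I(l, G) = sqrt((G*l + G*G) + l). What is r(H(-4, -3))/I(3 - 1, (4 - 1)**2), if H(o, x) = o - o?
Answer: 0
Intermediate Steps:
H(o, x) = 0
I(l, G) = sqrt(l + G**2 + G*l) (I(l, G) = sqrt((G*l + G**2) + l) = sqrt((G**2 + G*l) + l) = sqrt(l + G**2 + G*l))
r(H(-4, -3))/I(3 - 1, (4 - 1)**2) = 0**2/(sqrt((3 - 1) + ((4 - 1)**2)**2 + (4 - 1)**2*(3 - 1))) = 0/(sqrt(2 + (3**2)**2 + 3**2*2)) = 0/(sqrt(2 + 9**2 + 9*2)) = 0/(sqrt(2 + 81 + 18)) = 0/(sqrt(101)) = 0*(sqrt(101)/101) = 0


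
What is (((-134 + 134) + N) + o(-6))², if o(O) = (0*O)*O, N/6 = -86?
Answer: 266256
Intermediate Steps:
N = -516 (N = 6*(-86) = -516)
o(O) = 0 (o(O) = 0*O = 0)
(((-134 + 134) + N) + o(-6))² = (((-134 + 134) - 516) + 0)² = ((0 - 516) + 0)² = (-516 + 0)² = (-516)² = 266256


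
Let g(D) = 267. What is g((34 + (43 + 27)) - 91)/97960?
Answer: 267/97960 ≈ 0.0027256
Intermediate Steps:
g((34 + (43 + 27)) - 91)/97960 = 267/97960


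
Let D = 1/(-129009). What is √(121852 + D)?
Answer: √2028022082085003/129009 ≈ 349.07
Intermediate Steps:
D = -1/129009 ≈ -7.7514e-6
√(121852 + D) = √(121852 - 1/129009) = √(15720004667/129009) = √2028022082085003/129009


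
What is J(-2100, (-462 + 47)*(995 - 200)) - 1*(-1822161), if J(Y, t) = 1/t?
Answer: 601176467924/329925 ≈ 1.8222e+6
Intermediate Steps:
J(-2100, (-462 + 47)*(995 - 200)) - 1*(-1822161) = 1/((-462 + 47)*(995 - 200)) - 1*(-1822161) = 1/(-415*795) + 1822161 = 1/(-329925) + 1822161 = -1/329925 + 1822161 = 601176467924/329925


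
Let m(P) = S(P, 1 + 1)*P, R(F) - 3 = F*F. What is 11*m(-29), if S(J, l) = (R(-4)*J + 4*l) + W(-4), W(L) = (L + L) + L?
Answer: 177045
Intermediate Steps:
W(L) = 3*L (W(L) = 2*L + L = 3*L)
R(F) = 3 + F² (R(F) = 3 + F*F = 3 + F²)
S(J, l) = -12 + 4*l + 19*J (S(J, l) = ((3 + (-4)²)*J + 4*l) + 3*(-4) = ((3 + 16)*J + 4*l) - 12 = (19*J + 4*l) - 12 = (4*l + 19*J) - 12 = -12 + 4*l + 19*J)
m(P) = P*(-4 + 19*P) (m(P) = (-12 + 4*(1 + 1) + 19*P)*P = (-12 + 4*2 + 19*P)*P = (-12 + 8 + 19*P)*P = (-4 + 19*P)*P = P*(-4 + 19*P))
11*m(-29) = 11*(-29*(-4 + 19*(-29))) = 11*(-29*(-4 - 551)) = 11*(-29*(-555)) = 11*16095 = 177045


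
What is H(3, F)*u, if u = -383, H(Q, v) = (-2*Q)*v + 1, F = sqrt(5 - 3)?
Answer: -383 + 2298*sqrt(2) ≈ 2866.9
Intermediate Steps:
F = sqrt(2) ≈ 1.4142
H(Q, v) = 1 - 2*Q*v (H(Q, v) = -2*Q*v + 1 = 1 - 2*Q*v)
H(3, F)*u = (1 - 2*3*sqrt(2))*(-383) = (1 - 6*sqrt(2))*(-383) = -383 + 2298*sqrt(2)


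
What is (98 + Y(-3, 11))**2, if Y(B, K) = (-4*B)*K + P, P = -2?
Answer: 51984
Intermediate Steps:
Y(B, K) = -2 - 4*B*K (Y(B, K) = (-4*B)*K - 2 = -4*B*K - 2 = -2 - 4*B*K)
(98 + Y(-3, 11))**2 = (98 + (-2 - 4*(-3)*11))**2 = (98 + (-2 + 132))**2 = (98 + 130)**2 = 228**2 = 51984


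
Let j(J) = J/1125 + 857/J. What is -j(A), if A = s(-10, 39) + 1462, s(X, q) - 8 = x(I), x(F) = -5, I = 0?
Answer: -124414/65925 ≈ -1.8872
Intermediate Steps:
s(X, q) = 3 (s(X, q) = 8 - 5 = 3)
A = 1465 (A = 3 + 1462 = 1465)
j(J) = 857/J + J/1125 (j(J) = J*(1/1125) + 857/J = J/1125 + 857/J = 857/J + J/1125)
-j(A) = -(857/1465 + (1/1125)*1465) = -(857*(1/1465) + 293/225) = -(857/1465 + 293/225) = -1*124414/65925 = -124414/65925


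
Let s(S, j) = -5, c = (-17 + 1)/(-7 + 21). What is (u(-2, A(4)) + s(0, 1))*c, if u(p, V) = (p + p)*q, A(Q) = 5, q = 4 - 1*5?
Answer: 8/7 ≈ 1.1429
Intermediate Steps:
q = -1 (q = 4 - 5 = -1)
c = -8/7 (c = -16/14 = -16*1/14 = -8/7 ≈ -1.1429)
u(p, V) = -2*p (u(p, V) = (p + p)*(-1) = (2*p)*(-1) = -2*p)
(u(-2, A(4)) + s(0, 1))*c = (-2*(-2) - 5)*(-8/7) = (4 - 5)*(-8/7) = -1*(-8/7) = 8/7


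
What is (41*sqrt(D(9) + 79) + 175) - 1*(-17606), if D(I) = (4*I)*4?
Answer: 17781 + 41*sqrt(223) ≈ 18393.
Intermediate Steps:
D(I) = 16*I
(41*sqrt(D(9) + 79) + 175) - 1*(-17606) = (41*sqrt(16*9 + 79) + 175) - 1*(-17606) = (41*sqrt(144 + 79) + 175) + 17606 = (41*sqrt(223) + 175) + 17606 = (175 + 41*sqrt(223)) + 17606 = 17781 + 41*sqrt(223)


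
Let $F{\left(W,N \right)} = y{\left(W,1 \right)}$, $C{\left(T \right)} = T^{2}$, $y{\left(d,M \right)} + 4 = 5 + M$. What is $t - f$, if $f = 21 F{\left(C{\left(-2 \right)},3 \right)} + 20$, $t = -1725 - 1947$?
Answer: $-3734$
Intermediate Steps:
$y{\left(d,M \right)} = 1 + M$ ($y{\left(d,M \right)} = -4 + \left(5 + M\right) = 1 + M$)
$t = -3672$ ($t = -1725 - 1947 = -3672$)
$F{\left(W,N \right)} = 2$ ($F{\left(W,N \right)} = 1 + 1 = 2$)
$f = 62$ ($f = 21 \cdot 2 + 20 = 42 + 20 = 62$)
$t - f = -3672 - 62 = -3734$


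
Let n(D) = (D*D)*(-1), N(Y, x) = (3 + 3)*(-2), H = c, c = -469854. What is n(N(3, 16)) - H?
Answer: 469710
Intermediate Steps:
H = -469854
N(Y, x) = -12 (N(Y, x) = 6*(-2) = -12)
n(D) = -D**2 (n(D) = D**2*(-1) = -D**2)
n(N(3, 16)) - H = -1*(-12)**2 - 1*(-469854) = -1*144 + 469854 = -144 + 469854 = 469710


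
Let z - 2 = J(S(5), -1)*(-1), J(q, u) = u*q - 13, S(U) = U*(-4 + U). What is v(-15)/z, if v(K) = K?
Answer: -¾ ≈ -0.75000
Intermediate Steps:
J(q, u) = -13 + q*u (J(q, u) = q*u - 13 = -13 + q*u)
z = 20 (z = 2 + (-13 + (5*(-4 + 5))*(-1))*(-1) = 2 + (-13 + (5*1)*(-1))*(-1) = 2 + (-13 + 5*(-1))*(-1) = 2 + (-13 - 5)*(-1) = 2 - 18*(-1) = 2 + 18 = 20)
v(-15)/z = -15/20 = -15*1/20 = -¾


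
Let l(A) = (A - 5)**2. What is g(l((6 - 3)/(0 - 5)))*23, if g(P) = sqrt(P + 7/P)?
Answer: 23*sqrt(619031)/140 ≈ 129.26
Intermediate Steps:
l(A) = (-5 + A)**2
g(l((6 - 3)/(0 - 5)))*23 = sqrt((-5 + (6 - 3)/(0 - 5))**2 + 7/((-5 + (6 - 3)/(0 - 5))**2))*23 = sqrt((-5 + 3/(-5))**2 + 7/((-5 + 3/(-5))**2))*23 = sqrt((-5 + 3*(-1/5))**2 + 7/((-5 + 3*(-1/5))**2))*23 = sqrt((-5 - 3/5)**2 + 7/((-5 - 3/5)**2))*23 = sqrt((-28/5)**2 + 7/((-28/5)**2))*23 = sqrt(784/25 + 7/(784/25))*23 = sqrt(784/25 + 7*(25/784))*23 = sqrt(784/25 + 25/112)*23 = sqrt(88433/2800)*23 = (sqrt(619031)/140)*23 = 23*sqrt(619031)/140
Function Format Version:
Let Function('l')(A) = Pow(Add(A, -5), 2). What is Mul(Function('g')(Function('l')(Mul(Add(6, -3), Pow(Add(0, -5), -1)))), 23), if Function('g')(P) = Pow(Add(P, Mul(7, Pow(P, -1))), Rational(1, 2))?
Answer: Mul(Rational(23, 140), Pow(619031, Rational(1, 2))) ≈ 129.26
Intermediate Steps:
Function('l')(A) = Pow(Add(-5, A), 2)
Mul(Function('g')(Function('l')(Mul(Add(6, -3), Pow(Add(0, -5), -1)))), 23) = Mul(Pow(Add(Pow(Add(-5, Mul(Add(6, -3), Pow(Add(0, -5), -1))), 2), Mul(7, Pow(Pow(Add(-5, Mul(Add(6, -3), Pow(Add(0, -5), -1))), 2), -1))), Rational(1, 2)), 23) = Mul(Pow(Add(Pow(Add(-5, Mul(3, Pow(-5, -1))), 2), Mul(7, Pow(Pow(Add(-5, Mul(3, Pow(-5, -1))), 2), -1))), Rational(1, 2)), 23) = Mul(Pow(Add(Pow(Add(-5, Mul(3, Rational(-1, 5))), 2), Mul(7, Pow(Pow(Add(-5, Mul(3, Rational(-1, 5))), 2), -1))), Rational(1, 2)), 23) = Mul(Pow(Add(Pow(Add(-5, Rational(-3, 5)), 2), Mul(7, Pow(Pow(Add(-5, Rational(-3, 5)), 2), -1))), Rational(1, 2)), 23) = Mul(Pow(Add(Pow(Rational(-28, 5), 2), Mul(7, Pow(Pow(Rational(-28, 5), 2), -1))), Rational(1, 2)), 23) = Mul(Pow(Add(Rational(784, 25), Mul(7, Pow(Rational(784, 25), -1))), Rational(1, 2)), 23) = Mul(Pow(Add(Rational(784, 25), Mul(7, Rational(25, 784))), Rational(1, 2)), 23) = Mul(Pow(Add(Rational(784, 25), Rational(25, 112)), Rational(1, 2)), 23) = Mul(Pow(Rational(88433, 2800), Rational(1, 2)), 23) = Mul(Mul(Rational(1, 140), Pow(619031, Rational(1, 2))), 23) = Mul(Rational(23, 140), Pow(619031, Rational(1, 2)))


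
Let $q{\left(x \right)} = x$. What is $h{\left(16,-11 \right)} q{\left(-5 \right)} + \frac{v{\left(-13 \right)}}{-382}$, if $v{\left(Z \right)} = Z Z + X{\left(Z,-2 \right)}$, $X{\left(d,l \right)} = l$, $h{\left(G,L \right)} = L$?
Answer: $\frac{20843}{382} \approx 54.563$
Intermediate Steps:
$v{\left(Z \right)} = -2 + Z^{2}$ ($v{\left(Z \right)} = Z Z - 2 = Z^{2} - 2 = -2 + Z^{2}$)
$h{\left(16,-11 \right)} q{\left(-5 \right)} + \frac{v{\left(-13 \right)}}{-382} = \left(-11\right) \left(-5\right) + \frac{-2 + \left(-13\right)^{2}}{-382} = 55 + \left(-2 + 169\right) \left(- \frac{1}{382}\right) = 55 + 167 \left(- \frac{1}{382}\right) = 55 - \frac{167}{382} = \frac{20843}{382}$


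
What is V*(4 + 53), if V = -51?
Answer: -2907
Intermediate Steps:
V*(4 + 53) = -51*(4 + 53) = -51*57 = -2907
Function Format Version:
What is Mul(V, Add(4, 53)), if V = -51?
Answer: -2907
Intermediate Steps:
Mul(V, Add(4, 53)) = Mul(-51, Add(4, 53)) = Mul(-51, 57) = -2907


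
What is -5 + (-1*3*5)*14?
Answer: -215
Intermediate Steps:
-5 + (-1*3*5)*14 = -5 - 3*5*14 = -5 - 15*14 = -5 - 210 = -215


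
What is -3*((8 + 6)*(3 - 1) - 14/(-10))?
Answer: -441/5 ≈ -88.200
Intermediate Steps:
-3*((8 + 6)*(3 - 1) - 14/(-10)) = -3*(14*2 - 14*(-⅒)) = -3*(28 + 7/5) = -3*147/5 = -441/5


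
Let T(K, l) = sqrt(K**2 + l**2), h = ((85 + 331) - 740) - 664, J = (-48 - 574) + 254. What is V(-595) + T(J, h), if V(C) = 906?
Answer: 906 + 4*sqrt(69473) ≈ 1960.3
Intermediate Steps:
J = -368 (J = -622 + 254 = -368)
h = -988 (h = (416 - 740) - 664 = -324 - 664 = -988)
V(-595) + T(J, h) = 906 + sqrt((-368)**2 + (-988)**2) = 906 + sqrt(135424 + 976144) = 906 + sqrt(1111568) = 906 + 4*sqrt(69473)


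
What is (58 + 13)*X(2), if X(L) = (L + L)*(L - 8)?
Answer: -1704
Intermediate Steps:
X(L) = 2*L*(-8 + L) (X(L) = (2*L)*(-8 + L) = 2*L*(-8 + L))
(58 + 13)*X(2) = (58 + 13)*(2*2*(-8 + 2)) = 71*(2*2*(-6)) = 71*(-24) = -1704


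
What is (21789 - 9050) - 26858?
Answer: -14119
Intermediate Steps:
(21789 - 9050) - 26858 = 12739 - 26858 = -14119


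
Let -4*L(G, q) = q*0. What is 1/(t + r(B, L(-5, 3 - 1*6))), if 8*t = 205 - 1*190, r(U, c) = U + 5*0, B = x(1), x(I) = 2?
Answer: 8/31 ≈ 0.25806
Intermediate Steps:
L(G, q) = 0 (L(G, q) = -q*0/4 = -1/4*0 = 0)
B = 2
r(U, c) = U (r(U, c) = U + 0 = U)
t = 15/8 (t = (205 - 1*190)/8 = (205 - 190)/8 = (1/8)*15 = 15/8 ≈ 1.8750)
1/(t + r(B, L(-5, 3 - 1*6))) = 1/(15/8 + 2) = 1/(31/8) = 8/31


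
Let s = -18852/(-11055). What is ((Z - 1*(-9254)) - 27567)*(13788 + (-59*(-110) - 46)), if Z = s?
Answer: -1365197112072/3685 ≈ -3.7047e+8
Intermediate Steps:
s = 6284/3685 (s = -18852*(-1/11055) = 6284/3685 ≈ 1.7053)
Z = 6284/3685 ≈ 1.7053
((Z - 1*(-9254)) - 27567)*(13788 + (-59*(-110) - 46)) = ((6284/3685 - 1*(-9254)) - 27567)*(13788 + (-59*(-110) - 46)) = ((6284/3685 + 9254) - 27567)*(13788 + (6490 - 46)) = (34107274/3685 - 27567)*(13788 + 6444) = -67477121/3685*20232 = -1365197112072/3685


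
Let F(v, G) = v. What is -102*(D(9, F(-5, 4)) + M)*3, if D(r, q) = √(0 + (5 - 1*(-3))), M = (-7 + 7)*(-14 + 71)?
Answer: -612*√2 ≈ -865.50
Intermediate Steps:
M = 0 (M = 0*57 = 0)
D(r, q) = 2*√2 (D(r, q) = √(0 + (5 + 3)) = √(0 + 8) = √8 = 2*√2)
-102*(D(9, F(-5, 4)) + M)*3 = -102*(2*√2 + 0)*3 = -204*√2*3 = -612*√2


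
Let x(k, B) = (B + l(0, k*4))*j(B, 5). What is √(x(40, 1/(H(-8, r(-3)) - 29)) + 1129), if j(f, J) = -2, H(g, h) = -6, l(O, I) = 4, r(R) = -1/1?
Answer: √1373295/35 ≈ 33.482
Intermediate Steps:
r(R) = -1 (r(R) = -1*1 = -1)
x(k, B) = -8 - 2*B (x(k, B) = (B + 4)*(-2) = (4 + B)*(-2) = -8 - 2*B)
√(x(40, 1/(H(-8, r(-3)) - 29)) + 1129) = √((-8 - 2/(-6 - 29)) + 1129) = √((-8 - 2/(-35)) + 1129) = √((-8 - 2*(-1/35)) + 1129) = √((-8 + 2/35) + 1129) = √(-278/35 + 1129) = √(39237/35) = √1373295/35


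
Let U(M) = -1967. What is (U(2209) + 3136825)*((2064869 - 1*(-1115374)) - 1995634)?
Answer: 3713581000522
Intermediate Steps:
(U(2209) + 3136825)*((2064869 - 1*(-1115374)) - 1995634) = (-1967 + 3136825)*((2064869 - 1*(-1115374)) - 1995634) = 3134858*((2064869 + 1115374) - 1995634) = 3134858*(3180243 - 1995634) = 3134858*1184609 = 3713581000522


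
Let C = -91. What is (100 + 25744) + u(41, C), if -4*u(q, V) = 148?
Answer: 25807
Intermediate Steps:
u(q, V) = -37 (u(q, V) = -¼*148 = -37)
(100 + 25744) + u(41, C) = (100 + 25744) - 37 = 25844 - 37 = 25807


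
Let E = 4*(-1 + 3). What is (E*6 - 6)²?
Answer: 1764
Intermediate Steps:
E = 8 (E = 4*2 = 8)
(E*6 - 6)² = (8*6 - 6)² = (48 - 6)² = 42² = 1764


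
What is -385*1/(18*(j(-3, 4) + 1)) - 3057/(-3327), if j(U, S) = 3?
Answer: -353597/79848 ≈ -4.4284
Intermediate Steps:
-385*1/(18*(j(-3, 4) + 1)) - 3057/(-3327) = -385*1/(18*(3 + 1)) - 3057/(-3327) = -385/(4*18) - 3057*(-1/3327) = -385/72 + 1019/1109 = -353597/79848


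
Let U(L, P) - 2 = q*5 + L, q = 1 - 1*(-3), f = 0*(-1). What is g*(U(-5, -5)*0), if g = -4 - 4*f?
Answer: 0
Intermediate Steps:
f = 0
q = 4 (q = 1 + 3 = 4)
U(L, P) = 22 + L (U(L, P) = 2 + (4*5 + L) = 2 + (20 + L) = 22 + L)
g = -4 (g = -4 - 4*0 = -4 + 0 = -4)
g*(U(-5, -5)*0) = -4*(22 - 5)*0 = -68*0 = -4*0 = 0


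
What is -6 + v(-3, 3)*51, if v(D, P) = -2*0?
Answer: -6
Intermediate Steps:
v(D, P) = 0
-6 + v(-3, 3)*51 = -6 + 0*51 = -6 + 0 = -6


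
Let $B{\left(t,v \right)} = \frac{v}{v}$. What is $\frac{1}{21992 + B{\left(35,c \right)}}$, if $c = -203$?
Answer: $\frac{1}{21993} \approx 4.5469 \cdot 10^{-5}$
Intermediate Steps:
$B{\left(t,v \right)} = 1$
$\frac{1}{21992 + B{\left(35,c \right)}} = \frac{1}{21992 + 1} = \frac{1}{21993}$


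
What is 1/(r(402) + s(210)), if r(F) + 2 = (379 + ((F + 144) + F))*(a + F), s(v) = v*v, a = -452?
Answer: -1/22252 ≈ -4.4940e-5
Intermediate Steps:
s(v) = v²
r(F) = -2 + (-452 + F)*(523 + 2*F) (r(F) = -2 + (379 + ((F + 144) + F))*(-452 + F) = -2 + (379 + ((144 + F) + F))*(-452 + F) = -2 + (379 + (144 + 2*F))*(-452 + F) = -2 + (523 + 2*F)*(-452 + F) = -2 + (-452 + F)*(523 + 2*F))
1/(r(402) + s(210)) = 1/((-236398 - 381*402 + 2*402²) + 210²) = 1/((-236398 - 153162 + 2*161604) + 44100) = 1/((-236398 - 153162 + 323208) + 44100) = 1/(-66352 + 44100) = 1/(-22252) = -1/22252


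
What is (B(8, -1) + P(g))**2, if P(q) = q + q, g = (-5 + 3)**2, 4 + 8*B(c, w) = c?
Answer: 289/4 ≈ 72.250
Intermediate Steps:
B(c, w) = -1/2 + c/8
g = 4 (g = (-2)**2 = 4)
P(q) = 2*q
(B(8, -1) + P(g))**2 = ((-1/2 + (1/8)*8) + 2*4)**2 = ((-1/2 + 1) + 8)**2 = (1/2 + 8)**2 = (17/2)**2 = 289/4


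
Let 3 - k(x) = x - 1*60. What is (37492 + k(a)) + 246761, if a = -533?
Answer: 284849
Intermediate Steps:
k(x) = 63 - x (k(x) = 3 - (x - 1*60) = 3 - (x - 60) = 3 - (-60 + x) = 3 + (60 - x) = 63 - x)
(37492 + k(a)) + 246761 = (37492 + (63 - 1*(-533))) + 246761 = (37492 + (63 + 533)) + 246761 = (37492 + 596) + 246761 = 38088 + 246761 = 284849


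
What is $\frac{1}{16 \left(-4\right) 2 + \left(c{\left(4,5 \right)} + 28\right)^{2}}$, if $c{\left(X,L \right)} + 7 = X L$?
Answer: $\frac{1}{1553} \approx 0.00064391$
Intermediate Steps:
$c{\left(X,L \right)} = -7 + L X$ ($c{\left(X,L \right)} = -7 + X L = -7 + L X$)
$\frac{1}{16 \left(-4\right) 2 + \left(c{\left(4,5 \right)} + 28\right)^{2}} = \frac{1}{16 \left(-4\right) 2 + \left(\left(-7 + 5 \cdot 4\right) + 28\right)^{2}} = \frac{1}{\left(-64\right) 2 + \left(\left(-7 + 20\right) + 28\right)^{2}} = \frac{1}{-128 + \left(13 + 28\right)^{2}} = \frac{1}{-128 + 41^{2}} = \frac{1}{-128 + 1681} = \frac{1}{1553}$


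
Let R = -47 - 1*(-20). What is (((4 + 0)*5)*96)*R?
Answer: -51840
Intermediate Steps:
R = -27 (R = -47 + 20 = -27)
(((4 + 0)*5)*96)*R = (((4 + 0)*5)*96)*(-27) = ((4*5)*96)*(-27) = (20*96)*(-27) = 1920*(-27) = -51840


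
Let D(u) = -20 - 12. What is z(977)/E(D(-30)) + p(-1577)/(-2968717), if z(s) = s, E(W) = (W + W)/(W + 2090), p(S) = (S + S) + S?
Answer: -2984549016369/94998944 ≈ -31417.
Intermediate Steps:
D(u) = -32
p(S) = 3*S (p(S) = 2*S + S = 3*S)
E(W) = 2*W/(2090 + W) (E(W) = (2*W)/(2090 + W) = 2*W/(2090 + W))
z(977)/E(D(-30)) + p(-1577)/(-2968717) = 977/((2*(-32)/(2090 - 32))) + (3*(-1577))/(-2968717) = 977/((2*(-32)/2058)) - 4731*(-1/2968717) = 977/((2*(-32)*(1/2058))) + 4731/2968717 = 977/(-32/1029) + 4731/2968717 = 977*(-1029/32) + 4731/2968717 = -1005333/32 + 4731/2968717 = -2984549016369/94998944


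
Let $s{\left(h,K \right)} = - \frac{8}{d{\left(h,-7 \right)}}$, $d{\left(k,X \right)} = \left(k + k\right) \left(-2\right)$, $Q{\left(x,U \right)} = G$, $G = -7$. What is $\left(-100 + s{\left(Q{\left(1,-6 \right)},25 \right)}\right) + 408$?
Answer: $\frac{2154}{7} \approx 307.71$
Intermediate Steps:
$Q{\left(x,U \right)} = -7$
$d{\left(k,X \right)} = - 4 k$ ($d{\left(k,X \right)} = 2 k \left(-2\right) = - 4 k$)
$s{\left(h,K \right)} = \frac{2}{h}$ ($s{\left(h,K \right)} = - \frac{8}{\left(-4\right) h} = - 8 \left(- \frac{1}{4 h}\right) = \frac{2}{h}$)
$\left(-100 + s{\left(Q{\left(1,-6 \right)},25 \right)}\right) + 408 = \left(-100 + \frac{2}{-7}\right) + 408 = \left(-100 + 2 \left(- \frac{1}{7}\right)\right) + 408 = \left(-100 - \frac{2}{7}\right) + 408 = - \frac{702}{7} + 408 = \frac{2154}{7}$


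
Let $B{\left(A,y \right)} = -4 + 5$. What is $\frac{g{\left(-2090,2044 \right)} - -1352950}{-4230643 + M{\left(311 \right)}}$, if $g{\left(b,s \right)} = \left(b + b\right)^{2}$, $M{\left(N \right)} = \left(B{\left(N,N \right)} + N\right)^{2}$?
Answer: $- \frac{18825350}{4133299} \approx -4.5546$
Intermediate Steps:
$B{\left(A,y \right)} = 1$
$M{\left(N \right)} = \left(1 + N\right)^{2}$
$g{\left(b,s \right)} = 4 b^{2}$ ($g{\left(b,s \right)} = \left(2 b\right)^{2} = 4 b^{2}$)
$\frac{g{\left(-2090,2044 \right)} - -1352950}{-4230643 + M{\left(311 \right)}} = \frac{4 \left(-2090\right)^{2} - -1352950}{-4230643 + \left(1 + 311\right)^{2}} = \frac{4 \cdot 4368100 + \left(-830563 + 2183513\right)}{-4230643 + 312^{2}} = \frac{17472400 + 1352950}{-4230643 + 97344} = \frac{18825350}{-4133299} = 18825350 \left(- \frac{1}{4133299}\right) = - \frac{18825350}{4133299}$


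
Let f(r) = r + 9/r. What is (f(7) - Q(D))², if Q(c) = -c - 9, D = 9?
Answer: 33856/49 ≈ 690.94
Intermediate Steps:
Q(c) = -9 - c
(f(7) - Q(D))² = ((7 + 9/7) - (-9 - 1*9))² = ((7 + 9*(⅐)) - (-9 - 9))² = ((7 + 9/7) - 1*(-18))² = (58/7 + 18)² = (184/7)² = 33856/49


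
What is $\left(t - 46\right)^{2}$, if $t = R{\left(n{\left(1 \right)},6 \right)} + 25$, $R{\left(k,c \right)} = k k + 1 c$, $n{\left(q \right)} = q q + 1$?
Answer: $121$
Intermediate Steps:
$n{\left(q \right)} = 1 + q^{2}$ ($n{\left(q \right)} = q^{2} + 1 = 1 + q^{2}$)
$R{\left(k,c \right)} = c + k^{2}$ ($R{\left(k,c \right)} = k^{2} + c = c + k^{2}$)
$t = 35$ ($t = \left(6 + \left(1 + 1^{2}\right)^{2}\right) + 25 = \left(6 + \left(1 + 1\right)^{2}\right) + 25 = \left(6 + 2^{2}\right) + 25 = \left(6 + 4\right) + 25 = 10 + 25 = 35$)
$\left(t - 46\right)^{2} = \left(35 - 46\right)^{2} = \left(-11\right)^{2} = 121$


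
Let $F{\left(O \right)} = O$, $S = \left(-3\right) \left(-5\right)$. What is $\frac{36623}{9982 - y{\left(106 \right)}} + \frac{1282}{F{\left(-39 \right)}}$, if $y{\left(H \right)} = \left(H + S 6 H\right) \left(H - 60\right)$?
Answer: $- \frac{185825095}{5638542} \approx -32.956$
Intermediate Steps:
$S = 15$
$y{\left(H \right)} = 91 H \left(-60 + H\right)$ ($y{\left(H \right)} = \left(H + 15 \cdot 6 H\right) \left(H - 60\right) = \left(H + 90 H\right) \left(-60 + H\right) = 91 H \left(-60 + H\right)$)
$\frac{36623}{9982 - y{\left(106 \right)}} + \frac{1282}{F{\left(-39 \right)}} = \frac{36623}{9982 - 91 \cdot 106 \left(-60 + 106\right)} + \frac{1282}{-39} = \frac{36623}{9982 - 91 \cdot 106 \cdot 46} + 1282 \left(- \frac{1}{39}\right) = \frac{36623}{9982 - 443716} - \frac{1282}{39} = \frac{36623}{-433734} - \frac{1282}{39} = 36623 \left(- \frac{1}{433734}\right) - \frac{1282}{39} = - \frac{36623}{433734} - \frac{1282}{39} = - \frac{185825095}{5638542}$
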